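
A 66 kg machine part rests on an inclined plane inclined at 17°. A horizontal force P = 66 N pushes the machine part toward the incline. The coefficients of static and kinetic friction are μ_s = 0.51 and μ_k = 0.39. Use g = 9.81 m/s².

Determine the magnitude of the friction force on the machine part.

The horizontal push has a component P sin θ into the surface, so N = m g cos θ + P sin θ = 619.2 + 19.3 = 638.5 N.
Along the incline, the net driving force (taking up-slope positive) is P cos θ − m g sin θ = 63.12 − 189.3 = -126.2 N, so equilibrium requires friction f = 126.2 N (up-slope).
Maximum static friction: μ_s N = 0.51 × 638.5 = 325.6 N.
Since 126.2 N is within the 325.6 N limit, the machine part stays put and friction is exactly 126 N.

f ≈ 126 N (up the incline)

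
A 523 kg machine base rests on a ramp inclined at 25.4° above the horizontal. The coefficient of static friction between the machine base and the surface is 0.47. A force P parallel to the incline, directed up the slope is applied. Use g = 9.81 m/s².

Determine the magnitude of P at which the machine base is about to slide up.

P ≈ 4380 N

At impending motion up the slope, friction acts down-slope at its limit: f = μ_s N.
P is parallel to the surface, so N = m g cos θ = 4630 N.
Along the incline: P = m g sin θ + μ_s N = 2200 + 0.47×4630 = 4380 N.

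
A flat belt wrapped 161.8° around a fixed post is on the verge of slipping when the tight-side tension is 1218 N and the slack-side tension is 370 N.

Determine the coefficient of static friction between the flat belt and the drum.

T₂/T₁ = e^{μβ} → μ = ln(T₂/T₁)/β.
β = 161.8° = 2.824 rad.
μ = ln(1218/370)/2.824 = ln(3.292)/2.824 = 0.422.

μ ≈ 0.422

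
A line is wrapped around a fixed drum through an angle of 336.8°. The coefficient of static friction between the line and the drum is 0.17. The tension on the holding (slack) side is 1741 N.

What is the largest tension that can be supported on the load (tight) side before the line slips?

At impending slip the capstan equation gives T₂/T₁ = e^{μβ} with β in radians.
β = 336.8° × π/180 = 5.878 rad.
e^{μβ} = e^{0.17×5.878} = 2.716.
T₂ = T₁ · e^{μβ} = 1741 × 2.716 = 4730 N.

T_max ≈ 4730 N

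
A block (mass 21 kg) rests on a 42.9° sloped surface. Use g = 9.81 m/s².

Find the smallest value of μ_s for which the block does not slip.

μ_s,min ≈ 0.929

At the slip threshold m g sin θ = μ_s m g cos θ, so μ_s,min = tan θ.
μ_s,min = tan 42.9° = 0.929.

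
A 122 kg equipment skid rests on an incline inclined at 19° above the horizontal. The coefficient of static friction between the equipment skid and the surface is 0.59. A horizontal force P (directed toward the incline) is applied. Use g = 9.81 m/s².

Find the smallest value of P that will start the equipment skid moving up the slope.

At impending motion up the slope, friction acts down-slope at its limit: f = μ_s N.
Perpendicular to the incline: N = m g cos θ + P sin θ.
Along the incline: P cos θ = m g sin θ + μ_s N = m g sin θ + μ_s (m g cos θ + P sin θ).
Solving, P (cos θ − μ_s sin θ) = m g (sin θ + μ_s cos θ), so P = 122×9.81×(sin 19° + 0.59 cos 19°)/(cos 19° − 0.59 sin 19°) = 1200×0.8834/0.7534 = 1400 N.

P ≈ 1400 N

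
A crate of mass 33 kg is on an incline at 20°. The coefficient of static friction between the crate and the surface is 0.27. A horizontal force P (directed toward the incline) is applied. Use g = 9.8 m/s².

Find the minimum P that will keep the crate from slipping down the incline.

P_min ≈ 27.7 N

The crate tends to slide down (tan θ > μ_s), so at the point of impending slip friction acts up-slope at its limit: f = μ_s N.
Perpendicular to the incline: N = m g cos θ + P sin θ.
Along the incline: P cos θ + μ_s N = m g sin θ, i.e. P cos θ + μ_s (m g cos θ + P sin θ) = m g sin θ.
Solving, P (cos θ + μ_s sin θ) = m g (sin θ − μ_s cos θ), so P = 323×0.0883/1.032 = 27.7 N.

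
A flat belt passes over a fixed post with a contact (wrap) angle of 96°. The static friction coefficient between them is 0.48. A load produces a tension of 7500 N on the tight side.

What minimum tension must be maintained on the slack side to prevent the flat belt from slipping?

Capstan equation at impending slip: T_tight/T_slack = e^{μβ}.
β = 96° = 1.676 rad; e^{μβ} = e^{0.48×1.676} = 2.235.
T_slack = T_tight / e^{μβ} = 7500 / 2.235 = 3360 N.

T_min ≈ 3360 N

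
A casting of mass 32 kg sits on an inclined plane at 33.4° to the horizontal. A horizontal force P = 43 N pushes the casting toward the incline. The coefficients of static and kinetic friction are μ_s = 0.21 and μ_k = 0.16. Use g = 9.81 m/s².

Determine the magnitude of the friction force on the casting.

Resolve perpendicular to the incline: N = m g cos θ + P sin θ = 32×9.81×cos 33.4° + 43×sin 33.4° = 285.7 N.
Along the incline, the net driving force (taking up-slope positive) is P cos θ − m g sin θ = 35.9 − 172.8 = -136.9 N, so equilibrium requires friction f = 136.9 N (up-slope).
Maximum static friction: μ_s N = 0.21 × 285.7 = 60.01 N.
The required 136.9 N exceeds the static limit, so the casting slides down-slope and f = μ_k N = 0.16×285.7 = 45.7 N.

f ≈ 45.7 N (up the incline)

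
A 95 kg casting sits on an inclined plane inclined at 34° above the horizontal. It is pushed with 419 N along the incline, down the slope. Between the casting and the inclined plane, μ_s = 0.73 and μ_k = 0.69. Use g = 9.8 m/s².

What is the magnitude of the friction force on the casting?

Perpendicular to the surface, N = m g cos θ = 95·9.8·cos 34° = 771.8 N.
Parallel to the incline, ΣF = 0 gives f = m g sin θ + P = 520.6 + 419 = 939.6 N (up-slope positive).
The static-friction ceiling is μ_s N = 0.73 × 771.8 = 563.4 N.
Since |939.6| > 563.4 N, static friction cannot hold it; the casting slides down the incline and kinetic friction applies: f = μ_k N = 0.69 × 771.8 = 533 N.

f ≈ 533 N (up the incline)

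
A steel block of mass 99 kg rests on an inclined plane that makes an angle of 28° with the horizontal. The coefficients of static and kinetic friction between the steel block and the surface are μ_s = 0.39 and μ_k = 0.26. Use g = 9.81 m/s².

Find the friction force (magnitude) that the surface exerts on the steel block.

f ≈ 223 N (up the incline)

Perpendicular to the surface, N = m g cos θ = 99·9.81·cos 28° = 857.5 N.
For equilibrium along the incline, friction must balance the weight component: f = m g sin θ = 455.9 N up the slope.
The static-friction ceiling is μ_s N = 0.39 × 857.5 = 334.4 N.
|455.9| exceeds 334.4 N, so the steel block slips down-slope; friction is kinetic, f = μ_k N = 0.26×857.5 = 223 N.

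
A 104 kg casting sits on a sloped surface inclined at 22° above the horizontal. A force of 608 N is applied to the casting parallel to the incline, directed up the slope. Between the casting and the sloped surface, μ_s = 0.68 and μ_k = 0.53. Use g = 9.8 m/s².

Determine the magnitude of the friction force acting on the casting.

f ≈ 226 N (down the incline)

The normal reaction is N = m g cos θ = 945 N.
The friction needed for equilibrium is m g sin θ − P = 381.8 − 608 = -226.2 N, measured positive up-slope.
Static friction can supply at most μ_s N = 642.6 N.
Since |-226.2| ≤ 642.6 N, no slip — friction simply equals what equilibrium demands.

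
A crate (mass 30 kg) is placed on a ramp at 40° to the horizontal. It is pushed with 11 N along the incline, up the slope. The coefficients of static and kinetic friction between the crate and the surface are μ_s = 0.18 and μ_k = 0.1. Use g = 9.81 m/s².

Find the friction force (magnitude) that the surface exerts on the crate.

f ≈ 22.5 N (up the incline)

Perpendicular to the surface, N = m g cos θ = 30·9.81·cos 40° = 225.4 N.
For equilibrium along the incline the friction force must supply f = m g sin θ − P = 189.2 − 11 = 178.2 N (positive meaning up-slope).
Static friction can supply at most μ_s N = 40.58 N.
Since |178.2| > 40.58 N, static friction cannot hold it; the crate slides down the incline and kinetic friction applies: f = μ_k N = 0.1 × 225.4 = 22.5 N.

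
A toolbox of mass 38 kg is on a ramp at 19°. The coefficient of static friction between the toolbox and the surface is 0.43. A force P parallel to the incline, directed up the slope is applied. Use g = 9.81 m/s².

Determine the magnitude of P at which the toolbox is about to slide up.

At impending motion up the slope, friction acts down-slope at its limit: f = μ_s N.
P is parallel to the surface, so N = m g cos θ = 352 N.
Along the incline: P = m g sin θ + μ_s N = 121 + 0.43×352 = 273 N.

P ≈ 273 N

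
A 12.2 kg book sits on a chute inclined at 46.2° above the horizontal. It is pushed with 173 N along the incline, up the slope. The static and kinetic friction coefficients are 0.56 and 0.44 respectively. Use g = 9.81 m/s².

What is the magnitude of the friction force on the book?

f ≈ 36.4 N (down the incline)

Normal force: N = m g cos θ = 12.2 × 9.81 × cos 46.2° = 82.84 N.
For equilibrium along the incline the friction force must supply f = m g sin θ − P = 86.38 − 173 = -86.62 N (positive meaning up-slope).
Maximum static friction available: μ_s N = 0.56 × 82.84 = 46.39 N.
Since |-86.62| > 46.39 N, static friction cannot hold it; the book slides up the incline and kinetic friction applies: f = μ_k N = 0.44 × 82.84 = 36.4 N.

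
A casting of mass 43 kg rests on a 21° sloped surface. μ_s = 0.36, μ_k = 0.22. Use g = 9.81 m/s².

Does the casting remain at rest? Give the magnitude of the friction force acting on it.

f ≈ 86.6 N

N = m g cos θ = 394 N.
Down-slope weight component: m g sin θ = 151 N.
μ_s N = 142 N.
151 > 142 N, so it slides; kinetic friction f = μ_k N = 0.22×394 = 86.6 N.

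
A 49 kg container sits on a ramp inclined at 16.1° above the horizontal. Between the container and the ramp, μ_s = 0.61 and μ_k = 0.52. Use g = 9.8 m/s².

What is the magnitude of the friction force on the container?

f ≈ 133 N (up the incline)

Normal force: N = m g cos θ = 49 × 9.8 × cos 16.1° = 461.4 N.
For equilibrium along the incline, friction must balance the weight component: f = m g sin θ = 133.2 N up the slope.
Static friction can supply at most μ_s N = 281.4 N.
Since |133.2| ≤ 281.4 N, the container remains in static equilibrium and friction takes exactly the required value.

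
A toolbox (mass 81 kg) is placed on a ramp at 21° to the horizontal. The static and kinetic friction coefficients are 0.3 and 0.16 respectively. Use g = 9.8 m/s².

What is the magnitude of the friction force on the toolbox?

f ≈ 119 N (up the incline)

Normal force: N = m g cos θ = 81 × 9.8 × cos 21° = 741.1 N.
For equilibrium along the incline, friction must balance the weight component: f = m g sin θ = 284.5 N up the slope.
The static-friction ceiling is μ_s N = 0.3 × 741.1 = 222.3 N.
Since |284.5| > 222.3 N, static friction cannot hold it; the toolbox slides down the incline and kinetic friction applies: f = μ_k N = 0.16 × 741.1 = 119 N.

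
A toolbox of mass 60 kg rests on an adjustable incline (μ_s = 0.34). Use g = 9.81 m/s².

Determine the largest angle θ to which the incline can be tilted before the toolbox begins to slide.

At the slip threshold, m g sin θ = μ_s · m g cos θ, so tan θ = μ_s.
θ_max = arctan(0.34) = 18.8°.

θ_max ≈ 18.8°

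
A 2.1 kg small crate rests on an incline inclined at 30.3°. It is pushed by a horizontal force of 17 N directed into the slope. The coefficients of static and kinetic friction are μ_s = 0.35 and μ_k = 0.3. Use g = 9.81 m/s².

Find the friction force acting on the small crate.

f ≈ 4.28 N (down the incline)

Resolve perpendicular to the incline: N = m g cos θ + P sin θ = 2.1×9.81×cos 30.3° + 17×sin 30.3° = 26.36 N.
Parallel to the incline: P cos θ − m g sin θ = 14.68 − 10.39 = 4.284 N; the friction needed to balance this is 4.284 N acting down the slope.
The limit of static friction is μ_s N = 9.227 N.
Since 4.284 N is within the 9.227 N limit, the small crate stays put and friction is exactly 4.28 N.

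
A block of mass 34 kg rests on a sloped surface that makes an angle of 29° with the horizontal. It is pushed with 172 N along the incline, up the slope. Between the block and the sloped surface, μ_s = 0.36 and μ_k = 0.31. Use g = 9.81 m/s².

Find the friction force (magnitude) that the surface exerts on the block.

f ≈ 10.3 N (down the incline)

Perpendicular to the surface, N = m g cos θ = 34·9.81·cos 29° = 291.7 N.
Parallel to the incline, ΣF = 0 gives f = m g sin θ − P = 161.7 − 172 = -10.3 N (up-slope positive).
Maximum static friction available: μ_s N = 0.36 × 291.7 = 105 N.
Since |-10.3| ≤ 105 N, no slip — friction simply equals what equilibrium demands.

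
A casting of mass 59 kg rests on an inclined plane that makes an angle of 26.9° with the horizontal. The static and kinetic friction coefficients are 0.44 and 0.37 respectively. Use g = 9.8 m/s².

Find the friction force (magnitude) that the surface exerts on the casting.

f ≈ 191 N (up the incline)

The normal reaction is N = m g cos θ = 515.6 N.
Along the slope the weight component is m g sin θ = 261.6 N; friction must supply exactly this, acting up-slope.
The static-friction ceiling is μ_s N = 0.44 × 515.6 = 226.9 N.
Since |261.6| > 226.9 N, static friction cannot hold it; the casting slides down the incline and kinetic friction applies: f = μ_k N = 0.37 × 515.6 = 191 N.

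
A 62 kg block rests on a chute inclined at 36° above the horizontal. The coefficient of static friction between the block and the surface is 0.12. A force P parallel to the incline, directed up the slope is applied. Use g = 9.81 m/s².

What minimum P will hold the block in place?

P_min ≈ 298 N

The block tends to slide down (tan θ > μ_s), so at the point of impending slip friction acts up-slope at its limit: f = μ_s N.
P is parallel to the surface, so N = m g cos θ = 492 N.
Along the incline: P + μ_s N = m g sin θ, so P = 358 − 0.12×492 = 298 N.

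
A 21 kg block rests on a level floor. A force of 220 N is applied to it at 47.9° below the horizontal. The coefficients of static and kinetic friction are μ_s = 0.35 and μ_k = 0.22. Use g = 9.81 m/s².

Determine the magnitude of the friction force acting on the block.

f ≈ 81.2 N

The vertical component of P adds to the normal force: N = m g + P sin α = 206 + 163.2 = 369.2 N.
Horizontally, friction must balance P cos α = 147.5 N.
μ_s N = 0.35 × 369.2 = 129.2 N.
147.5 > 129.2 N → the block slides; f = μ_k N = 0.22×369.2 = 81.2 N.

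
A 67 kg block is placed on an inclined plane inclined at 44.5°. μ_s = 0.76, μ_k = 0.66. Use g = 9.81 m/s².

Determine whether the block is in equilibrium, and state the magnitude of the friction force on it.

N = m g cos θ = 469 N.
Down-slope weight component: m g sin θ = 461 N.
μ_s N = 356 N.
461 > 356 N, so it slides; kinetic friction f = μ_k N = 0.66×469 = 309 N.

f ≈ 309 N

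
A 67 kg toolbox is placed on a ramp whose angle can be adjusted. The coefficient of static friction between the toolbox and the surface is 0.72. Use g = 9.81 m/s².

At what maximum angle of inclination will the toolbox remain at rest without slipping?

At the slip threshold, m g sin θ = μ_s · m g cos θ, so tan θ = μ_s.
θ_max = arctan(0.72) = 35.8°.

θ_max ≈ 35.8°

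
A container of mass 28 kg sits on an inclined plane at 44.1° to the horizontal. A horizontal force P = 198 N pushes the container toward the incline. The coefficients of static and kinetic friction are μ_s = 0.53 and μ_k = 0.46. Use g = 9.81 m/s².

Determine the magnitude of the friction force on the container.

f ≈ 49 N (up the incline)

The horizontal push has a component P sin θ into the surface, so N = m g cos θ + P sin θ = 197.3 + 137.8 = 335 N.
Along the incline, the net driving force (taking up-slope positive) is P cos θ − m g sin θ = 142.2 − 191.2 = -48.96 N, so equilibrium requires friction f = 48.96 N (up-slope).
Maximum static friction: μ_s N = 0.53 × 335 = 177.6 N.
Since 48.96 N is within the 177.6 N limit, the container stays put and friction is exactly 49 N.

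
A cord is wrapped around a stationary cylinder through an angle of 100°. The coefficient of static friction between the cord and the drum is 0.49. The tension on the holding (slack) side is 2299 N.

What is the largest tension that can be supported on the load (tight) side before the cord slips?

At impending slip the capstan equation gives T₂/T₁ = e^{μβ} with β in radians.
β = 100° × π/180 = 1.745 rad.
e^{μβ} = e^{0.49×1.745} = 2.352.
T₂ = T₁ · e^{μβ} = 2299 × 2.352 = 5410 N.

T_max ≈ 5410 N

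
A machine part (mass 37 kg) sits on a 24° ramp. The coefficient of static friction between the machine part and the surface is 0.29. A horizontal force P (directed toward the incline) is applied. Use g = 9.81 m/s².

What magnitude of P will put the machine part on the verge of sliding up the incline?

P ≈ 306 N

At impending motion up the slope, friction acts down-slope at its limit: f = μ_s N.
Perpendicular to the incline: N = m g cos θ + P sin θ.
Along the incline: P cos θ = m g sin θ + μ_s N = m g sin θ + μ_s (m g cos θ + P sin θ).
Solving, P (cos θ − μ_s sin θ) = m g (sin θ + μ_s cos θ), so P = 37×9.81×(sin 24° + 0.29 cos 24°)/(cos 24° − 0.29 sin 24°) = 363×0.6717/0.7956 = 306 N.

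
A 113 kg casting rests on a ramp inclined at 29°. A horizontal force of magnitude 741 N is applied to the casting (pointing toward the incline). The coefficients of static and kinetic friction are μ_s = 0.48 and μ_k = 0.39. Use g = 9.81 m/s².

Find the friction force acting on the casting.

f ≈ 111 N (down the incline)

Normal direction: N = m g cos θ + P sin θ = 1329 N.
Parallel to the incline: P cos θ − m g sin θ = 648.1 − 537.4 = 110.7 N; the friction needed to balance this is 110.7 N acting down the slope.
Maximum static friction: μ_s N = 0.48 × 1329 = 637.8 N.
Since 110.7 N is within the 637.8 N limit, the casting stays put and friction is exactly 111 N.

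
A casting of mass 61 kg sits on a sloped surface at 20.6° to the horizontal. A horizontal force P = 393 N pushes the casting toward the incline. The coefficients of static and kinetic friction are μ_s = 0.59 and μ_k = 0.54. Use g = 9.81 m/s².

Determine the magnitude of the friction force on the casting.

The horizontal push has a component P sin θ into the surface, so N = m g cos θ + P sin θ = 560.1 + 138.3 = 698.4 N.
Along the incline, the net driving force (taking up-slope positive) is P cos θ − m g sin θ = 367.9 − 210.5 = 157.3 N, so equilibrium requires friction f = -157.3 N (down-slope).
Maximum static friction: μ_s N = 0.59 × 698.4 = 412.1 N.
|f_req| = 157.3 ≤ 412.1 N → the casting is in equilibrium; friction equals the required value.

f ≈ 157 N (down the incline)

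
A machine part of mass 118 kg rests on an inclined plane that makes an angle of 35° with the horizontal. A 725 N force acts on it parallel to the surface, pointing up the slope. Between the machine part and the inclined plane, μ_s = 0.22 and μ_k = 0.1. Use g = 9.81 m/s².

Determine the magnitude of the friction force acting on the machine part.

f ≈ 61 N (down the incline)

Perpendicular to the surface, N = m g cos θ = 118·9.81·cos 35° = 948.2 N.
The friction needed for equilibrium is m g sin θ − P = 664 − 725 = -61.04 N, measured positive up-slope.
Maximum static friction available: μ_s N = 0.22 × 948.2 = 208.6 N.
Since |-61.04| ≤ 208.6 N, no slip — friction simply equals what equilibrium demands.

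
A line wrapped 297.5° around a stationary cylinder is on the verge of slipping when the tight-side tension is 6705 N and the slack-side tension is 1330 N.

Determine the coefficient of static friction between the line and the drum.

μ ≈ 0.312

T₂/T₁ = e^{μβ} → μ = ln(T₂/T₁)/β.
β = 297.5° = 5.192 rad.
μ = ln(6705/1330)/5.192 = ln(5.041)/5.192 = 0.312.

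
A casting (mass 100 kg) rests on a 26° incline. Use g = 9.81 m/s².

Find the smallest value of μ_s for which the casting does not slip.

μ_s,min ≈ 0.488

At the slip threshold m g sin θ = μ_s m g cos θ, so μ_s,min = tan θ.
μ_s,min = tan 26° = 0.488.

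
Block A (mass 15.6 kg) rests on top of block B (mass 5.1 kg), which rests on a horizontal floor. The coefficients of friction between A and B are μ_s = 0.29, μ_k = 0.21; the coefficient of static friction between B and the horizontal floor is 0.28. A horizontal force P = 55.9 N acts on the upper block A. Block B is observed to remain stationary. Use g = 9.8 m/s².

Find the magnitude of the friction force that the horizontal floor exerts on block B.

f ≈ 32.1 N

Normal force at the A–B interface: N₁ = m_A g = 152.9 N.
Maximum static friction on A from B: μ_s N₁ = 0.29×152.9 = 44.34 N.
P = 55.9 N exceeds that limit, so A slips over B and the interface friction becomes kinetic: f₁ = μ_k N₁ = 0.21×152.9 = 32.1 N.
By Newton's third law B feels 32.1 N forward from A. With B stationary, the floor's static friction on B balances it: f₂ = 32.1 N (well within μ_s(m_A+m_B)g = 56.8 N).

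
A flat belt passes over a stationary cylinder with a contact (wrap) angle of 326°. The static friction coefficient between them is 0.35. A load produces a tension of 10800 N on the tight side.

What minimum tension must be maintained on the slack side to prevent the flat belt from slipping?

Capstan equation at impending slip: T_tight/T_slack = e^{μβ}.
β = 326° = 5.69 rad; e^{μβ} = e^{0.35×5.69} = 7.326.
T_slack = T_tight / e^{μβ} = 10800 / 7.326 = 1470 N.

T_min ≈ 1470 N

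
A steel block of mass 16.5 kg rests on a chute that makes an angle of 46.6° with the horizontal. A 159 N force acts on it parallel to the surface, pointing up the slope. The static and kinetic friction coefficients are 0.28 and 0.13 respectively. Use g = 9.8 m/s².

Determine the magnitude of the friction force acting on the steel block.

f ≈ 14.4 N (down the incline)

Perpendicular to the surface, N = m g cos θ = 16.5·9.8·cos 46.6° = 111.1 N.
Parallel to the incline, ΣF = 0 gives f = m g sin θ − P = 117.5 − 159 = -41.51 N (up-slope positive).
The static-friction ceiling is μ_s N = 0.28 × 111.1 = 31.11 N.
|-41.51| exceeds 31.11 N, so the steel block slips up-slope; friction is kinetic, f = μ_k N = 0.13×111.1 = 14.4 N.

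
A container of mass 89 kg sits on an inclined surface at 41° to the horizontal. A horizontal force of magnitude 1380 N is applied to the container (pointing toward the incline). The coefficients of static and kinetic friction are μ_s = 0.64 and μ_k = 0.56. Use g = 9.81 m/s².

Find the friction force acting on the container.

f ≈ 469 N (down the incline)

Resolve perpendicular to the incline: N = m g cos θ + P sin θ = 89×9.81×cos 41° + 1380×sin 41° = 1564 N.
Along the incline, the net driving force (taking up-slope positive) is P cos θ − m g sin θ = 1041 − 572.8 = 468.7 N, so equilibrium requires friction f = -468.7 N (down-slope).
The limit of static friction is μ_s N = 1001 N.
Since 468.7 N is within the 1001 N limit, the container stays put and friction is exactly 469 N.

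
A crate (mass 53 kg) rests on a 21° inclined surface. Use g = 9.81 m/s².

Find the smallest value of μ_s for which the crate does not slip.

μ_s,min ≈ 0.384

At the slip threshold m g sin θ = μ_s m g cos θ, so μ_s,min = tan θ.
μ_s,min = tan 21° = 0.384.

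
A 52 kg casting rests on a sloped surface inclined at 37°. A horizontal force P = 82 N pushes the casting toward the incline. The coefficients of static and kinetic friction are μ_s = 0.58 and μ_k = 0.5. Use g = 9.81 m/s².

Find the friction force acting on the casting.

f ≈ 242 N (up the incline)

Resolve perpendicular to the incline: N = m g cos θ + P sin θ = 52×9.81×cos 37° + 82×sin 37° = 456.7 N.
Along the incline, the net driving force (taking up-slope positive) is P cos θ − m g sin θ = 65.49 − 307 = -241.5 N, so equilibrium requires friction f = 241.5 N (up-slope).
The limit of static friction is μ_s N = 264.9 N.
|f_req| = 241.5 ≤ 264.9 N → the casting is in equilibrium; friction equals the required value.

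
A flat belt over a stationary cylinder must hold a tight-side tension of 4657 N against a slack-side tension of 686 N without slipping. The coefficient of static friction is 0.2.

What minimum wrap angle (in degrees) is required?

β_min ≈ 549°

T₂/T₁ = e^{μβ} → β = ln(T₂/T₁)/μ.
β = ln(4657/686)/0.2 = 1.915/0.2 = 9.576 rad.
In degrees: β = 9.576 × 180/π = 549°.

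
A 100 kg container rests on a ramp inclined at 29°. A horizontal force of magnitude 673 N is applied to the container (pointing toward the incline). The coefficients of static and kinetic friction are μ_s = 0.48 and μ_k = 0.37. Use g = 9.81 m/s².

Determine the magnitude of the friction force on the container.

The horizontal push has a component P sin θ into the surface, so N = m g cos θ + P sin θ = 858 + 326.3 = 1184 N.
Along the incline, the net driving force (taking up-slope positive) is P cos θ − m g sin θ = 588.6 − 475.6 = 113 N, so equilibrium requires friction f = -113 N (down-slope).
The limit of static friction is μ_s N = 568.5 N.
|f_req| = 113 ≤ 568.5 N → the container is in equilibrium; friction equals the required value.

f ≈ 113 N (down the incline)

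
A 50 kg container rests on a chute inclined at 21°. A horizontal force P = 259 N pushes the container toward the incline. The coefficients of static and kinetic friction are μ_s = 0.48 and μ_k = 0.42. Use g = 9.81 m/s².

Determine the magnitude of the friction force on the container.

f ≈ 66 N (down the incline)

The horizontal push has a component P sin θ into the surface, so N = m g cos θ + P sin θ = 457.9 + 92.82 = 550.7 N.
Along the incline, the net driving force (taking up-slope positive) is P cos θ − m g sin θ = 241.8 − 175.8 = 66.02 N, so equilibrium requires friction f = -66.02 N (down-slope).
Maximum static friction: μ_s N = 0.48 × 550.7 = 264.4 N.
Since 66.02 N is within the 264.4 N limit, the container stays put and friction is exactly 66 N.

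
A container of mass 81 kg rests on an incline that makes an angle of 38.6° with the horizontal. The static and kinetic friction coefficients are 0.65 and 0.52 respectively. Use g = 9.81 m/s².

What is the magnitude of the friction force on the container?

The normal reaction is N = m g cos θ = 621 N.
For equilibrium along the incline, friction must balance the weight component: f = m g sin θ = 495.7 N up the slope.
Maximum static friction available: μ_s N = 0.65 × 621 = 403.7 N.
Since |495.7| > 403.7 N, static friction cannot hold it; the container slides down the incline and kinetic friction applies: f = μ_k N = 0.52 × 621 = 323 N.

f ≈ 323 N (up the incline)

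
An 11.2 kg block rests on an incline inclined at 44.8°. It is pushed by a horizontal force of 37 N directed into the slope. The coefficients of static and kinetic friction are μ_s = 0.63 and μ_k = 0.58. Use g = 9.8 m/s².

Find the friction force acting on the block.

f ≈ 51.1 N (up the incline)

Normal direction: N = m g cos θ + P sin θ = 104 N.
Along the incline, the net driving force (taking up-slope positive) is P cos θ − m g sin θ = 26.25 − 77.34 = -51.09 N, so equilibrium requires friction f = 51.09 N (up-slope).
Maximum static friction: μ_s N = 0.63 × 104 = 65.49 N.
|f_req| = 51.09 ≤ 65.49 N → the block is in equilibrium; friction equals the required value.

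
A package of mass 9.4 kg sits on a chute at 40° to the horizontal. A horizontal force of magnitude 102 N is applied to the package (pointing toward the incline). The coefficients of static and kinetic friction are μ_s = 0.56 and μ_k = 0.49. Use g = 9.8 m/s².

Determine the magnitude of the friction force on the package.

f ≈ 18.9 N (down the incline)

The horizontal push has a component P sin θ into the surface, so N = m g cos θ + P sin θ = 70.57 + 65.56 = 136.1 N.
Along the incline, the net driving force (taking up-slope positive) is P cos θ − m g sin θ = 78.14 − 59.21 = 18.92 N, so equilibrium requires friction f = -18.92 N (down-slope).
Maximum static friction: μ_s N = 0.56 × 136.1 = 76.23 N.
|f_req| = 18.92 ≤ 76.23 N → the package is in equilibrium; friction equals the required value.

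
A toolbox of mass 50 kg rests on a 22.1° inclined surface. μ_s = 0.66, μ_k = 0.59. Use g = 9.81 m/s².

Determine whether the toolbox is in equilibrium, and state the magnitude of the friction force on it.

f ≈ 185 N

N = m g cos θ = 454 N.
Down-slope weight component: m g sin θ = 185 N.
μ_s N = 300 N.
185 ≤ 300 N, so it stays put; friction = 185 N.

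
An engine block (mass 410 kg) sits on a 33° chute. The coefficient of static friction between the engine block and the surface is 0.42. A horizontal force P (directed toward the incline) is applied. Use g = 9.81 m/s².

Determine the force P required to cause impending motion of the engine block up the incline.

P ≈ 5910 N

At impending motion up the slope, friction acts down-slope at its limit: f = μ_s N.
Perpendicular to the incline: N = m g cos θ + P sin θ.
Along the incline: P cos θ = m g sin θ + μ_s N = m g sin θ + μ_s (m g cos θ + P sin θ).
Solving, P (cos θ − μ_s sin θ) = m g (sin θ + μ_s cos θ), so P = 410×9.81×(sin 33° + 0.42 cos 33°)/(cos 33° − 0.42 sin 33°) = 4020×0.8969/0.6099 = 5910 N.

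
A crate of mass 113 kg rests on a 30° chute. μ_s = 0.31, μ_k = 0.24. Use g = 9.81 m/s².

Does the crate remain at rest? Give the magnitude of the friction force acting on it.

N = m g cos θ = 960 N.
Down-slope weight component: m g sin θ = 554 N.
μ_s N = 298 N.
554 > 298 N, so it slides; kinetic friction f = μ_k N = 0.24×960 = 230 N.

f ≈ 230 N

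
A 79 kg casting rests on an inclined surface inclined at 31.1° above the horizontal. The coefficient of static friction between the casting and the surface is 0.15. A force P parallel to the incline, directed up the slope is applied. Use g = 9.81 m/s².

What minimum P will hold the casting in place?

P_min ≈ 301 N

The casting tends to slide down (tan θ > μ_s), so at the point of impending slip friction acts up-slope at its limit: f = μ_s N.
P is parallel to the surface, so N = m g cos θ = 664 N.
Along the incline: P + μ_s N = m g sin θ, so P = 400 − 0.15×664 = 301 N.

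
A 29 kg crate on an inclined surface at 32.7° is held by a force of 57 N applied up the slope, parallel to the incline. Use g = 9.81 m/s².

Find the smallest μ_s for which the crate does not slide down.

N = m g cos θ = 239.4 N.
Friction must make up the shortfall along the incline: f = m g sin θ − P = 153.7 − 57 = 96.69 N.
At the threshold f = μ_s N, so μ_s,min = 96.69/239.4 = 0.404.

μ_s,min ≈ 0.404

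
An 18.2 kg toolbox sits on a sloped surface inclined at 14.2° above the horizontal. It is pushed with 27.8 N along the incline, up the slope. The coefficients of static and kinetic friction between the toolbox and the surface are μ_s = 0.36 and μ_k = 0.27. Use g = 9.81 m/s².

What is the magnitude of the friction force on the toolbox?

The normal reaction is N = m g cos θ = 173.1 N.
Parallel to the incline, ΣF = 0 gives f = m g sin θ − P = 43.8 − 27.8 = 16 N (up-slope positive).
Maximum static friction available: μ_s N = 0.36 × 173.1 = 62.31 N.
Since |16| ≤ 62.31 N, the toolbox remains in static equilibrium and friction takes exactly the required value.

f ≈ 16 N (up the incline)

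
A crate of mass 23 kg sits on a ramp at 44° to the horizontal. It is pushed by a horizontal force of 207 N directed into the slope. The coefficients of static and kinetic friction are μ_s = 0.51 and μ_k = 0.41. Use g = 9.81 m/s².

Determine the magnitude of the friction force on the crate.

Resolve perpendicular to the incline: N = m g cos θ + P sin θ = 23×9.81×cos 44° + 207×sin 44° = 306.1 N.
Along the incline, the net driving force (taking up-slope positive) is P cos θ − m g sin θ = 148.9 − 156.7 = -7.832 N, so equilibrium requires friction f = 7.832 N (up-slope).
Maximum static friction: μ_s N = 0.51 × 306.1 = 156.1 N.
Since 7.832 N is within the 156.1 N limit, the crate stays put and friction is exactly 7.83 N.

f ≈ 7.83 N (up the incline)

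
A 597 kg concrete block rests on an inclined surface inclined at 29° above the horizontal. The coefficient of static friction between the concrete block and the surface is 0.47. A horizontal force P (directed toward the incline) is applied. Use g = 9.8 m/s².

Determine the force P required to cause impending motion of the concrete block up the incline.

At impending motion up the slope, friction acts down-slope at its limit: f = μ_s N.
Perpendicular to the incline: N = m g cos θ + P sin θ.
Along the incline: P cos θ = m g sin θ + μ_s N = m g sin θ + μ_s (m g cos θ + P sin θ).
Solving, P (cos θ − μ_s sin θ) = m g (sin θ + μ_s cos θ), so P = 597×9.8×(sin 29° + 0.47 cos 29°)/(cos 29° − 0.47 sin 29°) = 5850×0.8959/0.6468 = 8100 N.

P ≈ 8100 N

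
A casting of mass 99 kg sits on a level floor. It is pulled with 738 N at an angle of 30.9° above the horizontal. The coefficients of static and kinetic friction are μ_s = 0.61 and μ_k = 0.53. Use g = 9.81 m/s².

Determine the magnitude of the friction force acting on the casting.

f ≈ 314 N

The vertical component of P reduces the normal force: N = m g − P sin α = 971.2 − 379 = 592.2 N.
Horizontally, friction must balance P cos α = 633.3 N.
μ_s N = 0.61 × 592.2 = 361.2 N.
The required friction exceeds μ_s N, so the casting moves and f = μ_k N = 314 N.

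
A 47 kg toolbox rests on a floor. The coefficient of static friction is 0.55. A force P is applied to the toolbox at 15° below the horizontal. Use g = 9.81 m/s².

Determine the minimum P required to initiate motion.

N = m g + P sin α (the push presses the toolbox into the floor).
At impending slip, P cos α = μ_s N = μ_s (m g + P sin α).
Solving: P (cos α − μ_s sin α) = μ_s m g → P = 0.55×461/(cos 15° − 0.55 sin 15°) = 254/0.8236 = 308 N.

P ≈ 308 N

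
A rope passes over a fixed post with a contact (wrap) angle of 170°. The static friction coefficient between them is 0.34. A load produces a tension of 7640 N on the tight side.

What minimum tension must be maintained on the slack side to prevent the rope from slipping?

T_min ≈ 2790 N

Capstan equation at impending slip: T_tight/T_slack = e^{μβ}.
β = 170° = 2.967 rad; e^{μβ} = e^{0.34×2.967} = 2.742.
T_slack = T_tight / e^{μβ} = 7640 / 2.742 = 2790 N.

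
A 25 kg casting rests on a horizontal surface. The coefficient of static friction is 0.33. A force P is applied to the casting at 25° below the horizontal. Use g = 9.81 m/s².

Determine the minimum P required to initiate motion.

N = m g + P sin α (the push presses the casting into the horizontal surface).
At impending slip, P cos α = μ_s N = μ_s (m g + P sin α).
Solving: P (cos α − μ_s sin α) = μ_s m g → P = 0.33×245/(cos 25° − 0.33 sin 25°) = 80.9/0.7668 = 106 N.

P ≈ 106 N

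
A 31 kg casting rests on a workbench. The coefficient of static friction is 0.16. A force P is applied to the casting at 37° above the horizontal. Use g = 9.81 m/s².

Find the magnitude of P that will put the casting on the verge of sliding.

P ≈ 54.4 N

N = m g − P sin α (the pull lifts the casting).
At impending slip, P cos α = μ_s N = μ_s (m g − P sin α).
Solving: P (cos α + μ_s sin α) = μ_s m g → P = 0.16×304/(cos 37° + 0.16 sin 37°) = 48.7/0.8949 = 54.4 N.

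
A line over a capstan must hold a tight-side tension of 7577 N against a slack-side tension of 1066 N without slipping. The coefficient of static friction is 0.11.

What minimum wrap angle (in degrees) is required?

β_min ≈ 1020°

T₂/T₁ = e^{μβ} → β = ln(T₂/T₁)/μ.
β = ln(7577/1066)/0.11 = 1.961/0.11 = 17.83 rad.
In degrees: β = 17.83 × 180/π = 1020°.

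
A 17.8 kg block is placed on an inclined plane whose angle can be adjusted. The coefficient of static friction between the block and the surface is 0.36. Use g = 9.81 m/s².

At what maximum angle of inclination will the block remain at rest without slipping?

At the slip threshold, m g sin θ = μ_s · m g cos θ, so tan θ = μ_s.
θ_max = arctan(0.36) = 19.8°.

θ_max ≈ 19.8°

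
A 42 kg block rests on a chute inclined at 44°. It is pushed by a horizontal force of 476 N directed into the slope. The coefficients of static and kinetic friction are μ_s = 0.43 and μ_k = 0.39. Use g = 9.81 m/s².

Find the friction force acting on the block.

f ≈ 56.2 N (down the incline)

Normal direction: N = m g cos θ + P sin θ = 627 N.
Parallel to the incline: P cos θ − m g sin θ = 342.4 − 286.2 = 56.19 N; the friction needed to balance this is 56.19 N acting down the slope.
The limit of static friction is μ_s N = 269.6 N.
|f_req| = 56.19 ≤ 269.6 N → the block is in equilibrium; friction equals the required value.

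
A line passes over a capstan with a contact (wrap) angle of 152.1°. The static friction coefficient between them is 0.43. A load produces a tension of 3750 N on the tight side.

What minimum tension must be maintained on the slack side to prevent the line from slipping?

Capstan equation at impending slip: T_tight/T_slack = e^{μβ}.
β = 152.1° = 2.655 rad; e^{μβ} = e^{0.43×2.655} = 3.131.
T_slack = T_tight / e^{μβ} = 3750 / 3.131 = 1200 N.

T_min ≈ 1200 N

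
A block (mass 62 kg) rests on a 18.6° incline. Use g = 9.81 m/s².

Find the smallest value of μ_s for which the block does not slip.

At the slip threshold m g sin θ = μ_s m g cos θ, so μ_s,min = tan θ.
μ_s,min = tan 18.6° = 0.337.

μ_s,min ≈ 0.337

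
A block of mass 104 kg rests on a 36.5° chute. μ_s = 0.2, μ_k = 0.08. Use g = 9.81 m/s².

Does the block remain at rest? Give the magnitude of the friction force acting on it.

N = m g cos θ = 820 N.
Down-slope weight component: m g sin θ = 607 N.
μ_s N = 164 N.
607 > 164 N, so it slides; kinetic friction f = μ_k N = 0.08×820 = 65.6 N.

f ≈ 65.6 N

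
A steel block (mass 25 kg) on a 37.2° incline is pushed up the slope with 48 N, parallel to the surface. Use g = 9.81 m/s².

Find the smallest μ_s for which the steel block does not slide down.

μ_s,min ≈ 0.513

N = m g cos θ = 195.3 N.
Friction must make up the shortfall along the incline: f = m g sin θ − P = 148.3 − 48 = 100.3 N.
At the threshold f = μ_s N, so μ_s,min = 100.3/195.3 = 0.513.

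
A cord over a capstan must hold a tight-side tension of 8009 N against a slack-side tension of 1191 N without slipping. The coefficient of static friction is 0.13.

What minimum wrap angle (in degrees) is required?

T₂/T₁ = e^{μβ} → β = ln(T₂/T₁)/μ.
β = ln(8009/1191)/0.13 = 1.906/0.13 = 14.66 rad.
In degrees: β = 14.66 × 180/π = 840°.

β_min ≈ 840°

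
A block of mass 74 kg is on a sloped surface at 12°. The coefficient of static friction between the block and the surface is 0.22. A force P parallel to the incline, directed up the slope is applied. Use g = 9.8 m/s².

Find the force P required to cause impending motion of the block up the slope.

At impending motion up the slope, friction acts down-slope at its limit: f = μ_s N.
P is parallel to the surface, so N = m g cos θ = 709 N.
Along the incline: P = m g sin θ + μ_s N = 151 + 0.22×709 = 307 N.

P ≈ 307 N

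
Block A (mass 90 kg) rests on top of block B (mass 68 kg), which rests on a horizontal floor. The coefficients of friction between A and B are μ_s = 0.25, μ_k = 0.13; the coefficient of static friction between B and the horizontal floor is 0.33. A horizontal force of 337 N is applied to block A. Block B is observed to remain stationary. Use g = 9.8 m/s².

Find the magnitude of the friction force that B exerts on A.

f ≈ 115 N

Between the blocks, N₁ = m_A g = 882 N.
Maximum static friction on A from B: μ_s N₁ = 0.25×882 = 220.5 N.
Since P = 337 N > 220.5 N, A slides on B; the A–B friction is kinetic: f₁ = μ_k N₁ = 0.13×882 = 115 N.
B experiences an equal 115 N forward from A (third law). B is in equilibrium, so the floor supplies f₂ = 115 N of static friction (limit μ_s(m_A+m_B)g = 511 N, not exceeded).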